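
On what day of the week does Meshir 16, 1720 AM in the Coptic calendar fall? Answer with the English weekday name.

In the Gregorian calendar this is 24 February 2004 (JDN 2453060).
2453060 ≡ 1 (mod 7); counting from Monday = 0 gives Tuesday.

Tuesday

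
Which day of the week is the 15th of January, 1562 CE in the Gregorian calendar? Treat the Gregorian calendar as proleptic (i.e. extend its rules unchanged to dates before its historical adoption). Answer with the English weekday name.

2291583 ≡ 0 (mod 7); counting from Monday = 0 gives Monday.

Monday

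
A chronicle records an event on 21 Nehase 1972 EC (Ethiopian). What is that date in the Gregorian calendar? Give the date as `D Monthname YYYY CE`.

27 August 1980 CE

Julian Day Number of the source date = 2444479.
Converting JDN 2444479 to the Gregorian calendar gives 27 August 1980 CE.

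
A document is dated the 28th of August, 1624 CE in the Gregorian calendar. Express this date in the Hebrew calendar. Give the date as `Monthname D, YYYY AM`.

Julian Day Number of the source date = 2314454.
Converting JDN 2314454 to the Hebrew calendar gives 13 Elul 5384 AM.

Elul 13, 5384 AM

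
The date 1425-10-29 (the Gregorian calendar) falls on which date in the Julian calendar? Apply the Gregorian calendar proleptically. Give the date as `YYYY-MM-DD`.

1425-10-20

For dates in this range the Gregorian date is 9 days ahead of the Julian.
29 October 1425 Gregorian − 9 days → 20 October 1425 Julian.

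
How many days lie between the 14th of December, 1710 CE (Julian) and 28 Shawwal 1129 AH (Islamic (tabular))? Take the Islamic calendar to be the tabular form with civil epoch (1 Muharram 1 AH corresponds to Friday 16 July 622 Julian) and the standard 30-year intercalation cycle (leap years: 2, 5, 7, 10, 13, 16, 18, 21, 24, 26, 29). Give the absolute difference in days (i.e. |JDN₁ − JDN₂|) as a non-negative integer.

2476

First date → JDN 2345983; second date → JDN 2348459.
The interval is |2345983 − 2348459| = 2476 days.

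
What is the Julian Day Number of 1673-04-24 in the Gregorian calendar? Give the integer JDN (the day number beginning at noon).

JDN 2451545 is 1 January 2000 CE (Gregorian); the target day is −119320 days from there, so JDN = 2332225.

2332225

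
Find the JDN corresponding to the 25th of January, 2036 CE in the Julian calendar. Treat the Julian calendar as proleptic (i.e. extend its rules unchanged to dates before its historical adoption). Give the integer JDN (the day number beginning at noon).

2464731

Equivalently 7 February 2036 (Gregorian).
JDN 2451545 is 1 January 2000 CE (Gregorian); the target day is +13186 days from there, so JDN = 2464731.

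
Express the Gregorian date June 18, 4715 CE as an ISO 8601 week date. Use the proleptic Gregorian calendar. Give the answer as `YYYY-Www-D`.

4715-W24-5

The weekday is Friday (ISO weekday 5).
That Friday belongs to ISO week 24 of ISO year 4715.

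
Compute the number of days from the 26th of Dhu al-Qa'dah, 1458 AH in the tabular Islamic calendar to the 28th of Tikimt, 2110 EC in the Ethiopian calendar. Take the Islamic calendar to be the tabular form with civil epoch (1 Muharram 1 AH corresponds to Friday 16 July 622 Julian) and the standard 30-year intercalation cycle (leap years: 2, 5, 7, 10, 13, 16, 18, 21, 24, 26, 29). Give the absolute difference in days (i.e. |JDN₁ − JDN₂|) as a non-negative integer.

29518

First date → JDN 2465072; second date → JDN 2494590.
The interval is |2465072 − 2494590| = 29518 days.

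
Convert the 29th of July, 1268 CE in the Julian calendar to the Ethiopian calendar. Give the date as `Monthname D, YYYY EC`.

Nehase 5, 1260 EC

Julian Day Number of the source date = 2184405.
Converting JDN 2184405 to the Ethiopian calendar gives 5 Nehase 1260 EC.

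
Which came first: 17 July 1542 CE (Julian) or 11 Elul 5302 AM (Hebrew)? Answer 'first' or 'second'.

Converting both to JDN: 2284471 vs 2284508; the smaller is the first.

first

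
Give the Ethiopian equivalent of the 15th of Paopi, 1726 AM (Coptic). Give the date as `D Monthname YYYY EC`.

15 Tikimt 2002 EC

Both dates share Julian Day Number 2455130; in the Ethiopian calendar that is 15 Tikimt 2002 EC.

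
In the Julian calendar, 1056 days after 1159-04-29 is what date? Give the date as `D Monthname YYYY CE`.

20 March 1162 CE

JDN of 1159-04-29 = 2144501.
2144501 + 1056 = 2145557.
JDN 2145557 in the Julian calendar is 20 March 1162 CE.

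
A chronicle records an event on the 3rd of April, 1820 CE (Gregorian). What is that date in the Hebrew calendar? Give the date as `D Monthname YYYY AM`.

Both dates share Julian Day Number 2385894; in the Hebrew calendar that is 19 Nisan 5580 AM.

19 Nisan 5580 AM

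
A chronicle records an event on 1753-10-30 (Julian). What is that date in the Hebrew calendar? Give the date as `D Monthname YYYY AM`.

13 Cheshvan 5514 AM

Julian Day Number of the source date = 2361644.
Converting JDN 2361644 to the Hebrew calendar gives 13 Cheshvan 5514 AM.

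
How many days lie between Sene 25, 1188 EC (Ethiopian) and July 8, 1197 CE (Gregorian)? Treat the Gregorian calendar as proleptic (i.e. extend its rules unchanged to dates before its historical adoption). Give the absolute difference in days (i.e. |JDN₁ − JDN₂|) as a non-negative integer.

377

First date → JDN 2158067; second date → JDN 2158444.
The interval is |2158067 − 2158444| = 377 days.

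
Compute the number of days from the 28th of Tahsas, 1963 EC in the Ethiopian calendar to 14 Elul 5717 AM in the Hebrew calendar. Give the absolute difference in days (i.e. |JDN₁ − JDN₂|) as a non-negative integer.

4866

JDN of the first date = 2440958.
JDN of the second date = 2436092.
|2436092 − 2440958| = 4866.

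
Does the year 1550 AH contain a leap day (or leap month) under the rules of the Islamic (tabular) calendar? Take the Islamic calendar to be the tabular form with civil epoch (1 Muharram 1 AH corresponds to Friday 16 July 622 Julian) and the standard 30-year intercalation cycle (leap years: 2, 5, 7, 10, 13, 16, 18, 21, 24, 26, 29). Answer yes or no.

Year 1550 AH is year 20 of its 30-year cycle; leap positions are 2, 5, 7, 10, 13, 16, 18, 21, 24, 26, 29, so it is a common year (354 days).

no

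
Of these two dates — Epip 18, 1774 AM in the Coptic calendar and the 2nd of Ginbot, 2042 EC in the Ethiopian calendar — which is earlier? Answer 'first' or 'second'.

second

The two dates have Julian Day Numbers 2472935 and 2469937 respectively.
Since 2469937 < 2472935, the second date comes first.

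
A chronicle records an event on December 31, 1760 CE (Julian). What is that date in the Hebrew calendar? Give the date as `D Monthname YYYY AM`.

Both dates share Julian Day Number 2364263; in the Hebrew calendar that is 6 Shevat 5521 AM.

6 Shevat 5521 AM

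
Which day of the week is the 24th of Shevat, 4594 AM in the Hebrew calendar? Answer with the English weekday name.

Friday

This is JDN 2025713 (10 February 834 Gregorian).
JDN 2025713 mod 7 = 4, and JDN 0 was a Monday, so this is a Friday.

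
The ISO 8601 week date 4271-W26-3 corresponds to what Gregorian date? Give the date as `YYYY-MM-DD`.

4271-06-28

ISO week 1 of 4271 is the week containing the first Thursday of 4271.
Week 26, day 3 (Wednesday) lands on 4271-06-28.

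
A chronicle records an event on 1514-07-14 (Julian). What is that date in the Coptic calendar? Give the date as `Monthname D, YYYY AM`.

The source date corresponds to 24 July 1514 in the proleptic Gregorian calendar (JDN 2274241).
That day falls on 20 Epip 1230 AM in the Coptic calendar.

Epip 20, 1230 AM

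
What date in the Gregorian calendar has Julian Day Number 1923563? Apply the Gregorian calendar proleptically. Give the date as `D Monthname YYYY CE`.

8 June 554 CE

JDN 2451545 is 1 Jan 2000; 1923563 is −527982 days from there.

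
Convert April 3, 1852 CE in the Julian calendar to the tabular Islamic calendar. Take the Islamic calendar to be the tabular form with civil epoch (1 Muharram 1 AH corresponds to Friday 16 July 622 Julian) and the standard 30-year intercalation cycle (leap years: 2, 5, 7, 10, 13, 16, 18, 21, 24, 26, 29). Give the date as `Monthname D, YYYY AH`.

Both dates share Julian Day Number 2397594; in the tabular Islamic calendar that is 24 Jumada al-Thani 1268 AH.

Jumada al-Thani 24, 1268 AH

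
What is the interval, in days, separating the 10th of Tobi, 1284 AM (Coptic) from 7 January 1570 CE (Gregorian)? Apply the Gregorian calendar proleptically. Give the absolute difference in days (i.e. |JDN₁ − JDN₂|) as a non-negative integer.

JDN of the first date = 2293775.
JDN of the second date = 2294497.
|2294497 − 2293775| = 722.

722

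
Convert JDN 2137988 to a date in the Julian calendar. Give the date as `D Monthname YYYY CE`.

29 June 1141 CE

JDN 2137988 is 6 July 1141 in the proleptic Gregorian calendar.
In the Julian calendar that day is 29 June 1141 CE.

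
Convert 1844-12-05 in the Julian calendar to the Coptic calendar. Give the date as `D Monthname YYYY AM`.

9 Koiak 1561 AM

The source date corresponds to 17 December 1844 in the Gregorian calendar (JDN 2394918).
That day falls on 9 Koiak 1561 AM in the Coptic calendar.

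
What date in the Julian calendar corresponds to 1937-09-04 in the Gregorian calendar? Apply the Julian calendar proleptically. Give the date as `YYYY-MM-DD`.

1937-08-22

The Julian–Gregorian offset here is 13 days (Julian trailing).
4 September 1937 Gregorian − 13 days → 22 August 1937 Julian.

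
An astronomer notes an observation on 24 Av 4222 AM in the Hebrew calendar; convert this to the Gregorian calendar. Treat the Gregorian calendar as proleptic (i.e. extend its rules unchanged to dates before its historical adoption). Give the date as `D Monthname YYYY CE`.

Julian Day Number of the source date = 1890020.
Converting JDN 1890020 to the Gregorian calendar gives 6 August 462 CE.

6 August 462 CE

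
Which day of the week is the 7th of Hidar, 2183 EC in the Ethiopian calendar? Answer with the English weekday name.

This is JDN 2521262 (17 November 2190 Gregorian).
JDN 2521262 mod 7 = 2, and JDN 0 was a Monday, so this is a Wednesday.

Wednesday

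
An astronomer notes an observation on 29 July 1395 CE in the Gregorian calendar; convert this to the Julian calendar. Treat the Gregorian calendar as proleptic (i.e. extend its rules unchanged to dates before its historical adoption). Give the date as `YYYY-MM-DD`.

The Julian–Gregorian offset here is 8 days (Julian trailing).
29 July 1395 Gregorian − 8 days → 21 July 1395 Julian.

1395-07-21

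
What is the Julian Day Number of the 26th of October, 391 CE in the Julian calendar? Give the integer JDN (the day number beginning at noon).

In the proleptic Gregorian calendar the same day is 27 October 391.
JDN 2451545 is 1 January 2000 CE (Gregorian); the target day is −587376 days from there, so JDN = 1864169.

1864169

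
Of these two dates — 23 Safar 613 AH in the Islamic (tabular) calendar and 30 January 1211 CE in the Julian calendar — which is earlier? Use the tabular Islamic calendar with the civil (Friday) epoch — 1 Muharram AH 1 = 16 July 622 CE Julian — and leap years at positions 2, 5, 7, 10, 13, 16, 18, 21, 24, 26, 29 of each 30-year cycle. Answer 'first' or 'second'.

First date → JDN 2165364; second date → JDN 2163405.
JDN 2163405 < JDN 2165364, so the second date is earlier.

second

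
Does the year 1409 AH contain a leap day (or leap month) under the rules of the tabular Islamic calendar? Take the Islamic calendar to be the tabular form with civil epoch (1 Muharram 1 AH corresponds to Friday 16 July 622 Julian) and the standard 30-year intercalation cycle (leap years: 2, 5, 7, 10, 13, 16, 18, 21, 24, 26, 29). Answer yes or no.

yes

Year 1409 AH is year 29 of its 30-year cycle; leap positions are 2, 5, 7, 10, 13, 16, 18, 21, 24, 26, 29, so it is a leap year (355 days).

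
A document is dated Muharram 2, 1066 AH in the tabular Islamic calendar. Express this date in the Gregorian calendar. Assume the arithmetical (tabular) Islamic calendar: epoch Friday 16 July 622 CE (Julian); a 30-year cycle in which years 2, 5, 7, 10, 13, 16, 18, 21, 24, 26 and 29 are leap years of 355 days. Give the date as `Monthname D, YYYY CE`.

Julian Day Number of the source date = 2325841.
Converting JDN 2325841 to the Gregorian calendar gives 1 November 1655 CE.

November 1, 1655 CE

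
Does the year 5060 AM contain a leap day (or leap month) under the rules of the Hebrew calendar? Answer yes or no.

yes

Hebrew year 5060 is year 6 of its 19-year Metonic cycle; leap years are at positions 3, 6, 8, 11, 14, 17, 19, so it is a leap year (13 months).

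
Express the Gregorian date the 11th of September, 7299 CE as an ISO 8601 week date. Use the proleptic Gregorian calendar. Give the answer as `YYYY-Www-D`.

7299-W37-5

The weekday is Friday (ISO weekday 5).
That Friday belongs to ISO week 37 of ISO year 7299.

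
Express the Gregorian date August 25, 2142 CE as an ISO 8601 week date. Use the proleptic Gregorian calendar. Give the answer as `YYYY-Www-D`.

The weekday is Saturday (ISO weekday 6).
That Saturday belongs to ISO week 34 of ISO year 2142.

2142-W34-6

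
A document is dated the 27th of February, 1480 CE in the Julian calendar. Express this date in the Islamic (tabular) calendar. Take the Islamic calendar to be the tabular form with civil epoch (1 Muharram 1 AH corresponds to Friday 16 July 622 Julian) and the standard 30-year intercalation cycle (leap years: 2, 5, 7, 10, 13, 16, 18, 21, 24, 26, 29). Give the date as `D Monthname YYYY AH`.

Julian Day Number of the source date = 2261685.
Converting JDN 2261685 to the tabular Islamic calendar gives 15 Dhu al-Hijjah 884 AH.

15 Dhu al-Hijjah 884 AH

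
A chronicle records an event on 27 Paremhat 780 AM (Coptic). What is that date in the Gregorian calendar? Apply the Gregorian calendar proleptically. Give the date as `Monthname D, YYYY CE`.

March 29, 1064 CE

Julian Day Number of the source date = 2109766.
Converting JDN 2109766 to the Gregorian calendar gives 29 March 1064 CE.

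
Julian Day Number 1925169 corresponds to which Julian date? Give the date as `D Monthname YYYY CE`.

JDN 1925169 is 31 October 558 in the proleptic Gregorian calendar.
In the Julian calendar that day is 29 October 558 CE.

29 October 558 CE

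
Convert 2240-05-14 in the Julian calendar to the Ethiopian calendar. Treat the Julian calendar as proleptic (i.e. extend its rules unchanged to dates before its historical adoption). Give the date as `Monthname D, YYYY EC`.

Julian Day Number of the source date = 2539352.
Converting JDN 2539352 to the Ethiopian calendar gives 19 Ginbot 2232 EC.

Ginbot 19, 2232 EC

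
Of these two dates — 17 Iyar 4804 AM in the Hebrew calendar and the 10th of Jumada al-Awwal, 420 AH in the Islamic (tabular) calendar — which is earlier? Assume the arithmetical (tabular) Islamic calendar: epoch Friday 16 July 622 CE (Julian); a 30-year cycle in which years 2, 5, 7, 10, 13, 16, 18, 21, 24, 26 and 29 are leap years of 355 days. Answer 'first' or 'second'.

Converting both to JDN: 2102487 vs 2097047; the smaller is the second.

second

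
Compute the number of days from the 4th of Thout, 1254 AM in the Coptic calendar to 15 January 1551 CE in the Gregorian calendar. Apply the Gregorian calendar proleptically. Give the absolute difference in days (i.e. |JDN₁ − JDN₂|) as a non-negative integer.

JDN of the first date = 2282691.
JDN of the second date = 2287565.
|2287565 − 2282691| = 4874.

4874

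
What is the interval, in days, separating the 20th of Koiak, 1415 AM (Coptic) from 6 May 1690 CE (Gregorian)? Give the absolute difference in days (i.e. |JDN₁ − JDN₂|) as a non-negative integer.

3156

JDN of the first date = 2341602.
JDN of the second date = 2338446.
|2338446 − 2341602| = 3156.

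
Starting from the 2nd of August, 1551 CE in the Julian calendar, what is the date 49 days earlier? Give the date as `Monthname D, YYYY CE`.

June 14, 1551 CE

The starting date is JDN 2287774; 2287774 − 49 = 2287725.
JDN 2287725 corresponds to June 14, 1551 CE.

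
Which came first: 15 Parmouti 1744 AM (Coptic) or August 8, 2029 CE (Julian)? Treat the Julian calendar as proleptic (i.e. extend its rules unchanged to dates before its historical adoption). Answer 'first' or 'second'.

Converting both to JDN: 2461885 vs 2462370; the smaller is the first.

first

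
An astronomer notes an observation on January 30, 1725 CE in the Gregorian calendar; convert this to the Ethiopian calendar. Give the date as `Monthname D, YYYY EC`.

Julian Day Number of the source date = 2351133.
Converting JDN 2351133 to the Ethiopian calendar gives 24 Tir 1717 EC.

Tir 24, 1717 EC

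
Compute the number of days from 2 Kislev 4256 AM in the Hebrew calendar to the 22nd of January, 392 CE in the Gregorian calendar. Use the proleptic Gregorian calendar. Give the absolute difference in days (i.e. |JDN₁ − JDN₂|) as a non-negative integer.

First date → JDN 1902166; second date → JDN 1864256.
The interval is |1902166 − 1864256| = 37910 days.

37910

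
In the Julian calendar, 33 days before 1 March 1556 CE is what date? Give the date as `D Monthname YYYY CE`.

28 January 1556 CE

Counting 33 days back from JDN 2289447 reaches JDN 2289414, which is 28 January 1556 CE.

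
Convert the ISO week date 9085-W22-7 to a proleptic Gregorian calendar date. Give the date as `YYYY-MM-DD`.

9085-05-31

ISO week 1 of 9085 is the week containing the first Thursday of 9085.
Week 22, day 7 (Sunday) lands on 9085-05-31.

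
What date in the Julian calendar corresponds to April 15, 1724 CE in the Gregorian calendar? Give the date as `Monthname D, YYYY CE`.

For dates in this range the Gregorian date is 11 days ahead of the Julian.
15 April 1724 Gregorian − 11 days → 4 April 1724 Julian.

April 4, 1724 CE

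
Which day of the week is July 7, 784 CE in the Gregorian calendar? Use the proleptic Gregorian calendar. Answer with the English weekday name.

Saturday

2007598 ≡ 5 (mod 7); counting from Monday = 0 gives Saturday.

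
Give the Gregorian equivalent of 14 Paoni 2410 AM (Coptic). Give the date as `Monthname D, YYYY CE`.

June 26, 2694 CE

Julian Day Number of the source date = 2705200.
Converting JDN 2705200 to the Gregorian calendar gives 26 June 2694 CE.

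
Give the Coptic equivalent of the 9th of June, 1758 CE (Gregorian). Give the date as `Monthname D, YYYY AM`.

Paoni 4, 1474 AM

Julian Day Number of the source date = 2363316.
Converting JDN 2363316 to the Coptic calendar gives 4 Paoni 1474 AM.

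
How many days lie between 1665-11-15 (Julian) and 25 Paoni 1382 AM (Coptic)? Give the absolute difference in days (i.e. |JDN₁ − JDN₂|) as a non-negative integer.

216

JDN of the first date = 2329518.
JDN of the second date = 2329734.
|2329734 − 2329518| = 216.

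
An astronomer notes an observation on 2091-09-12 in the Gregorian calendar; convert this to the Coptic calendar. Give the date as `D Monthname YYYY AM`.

Julian Day Number of the source date = 2485037.
Converting JDN 2485037 to the Coptic calendar gives 1 Thout 1808 AM.

1 Thout 1808 AM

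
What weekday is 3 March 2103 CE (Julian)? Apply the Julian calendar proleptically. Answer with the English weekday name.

Saturday

In the Gregorian calendar this is 17 March 2103 (JDN 2489240).
2489240 ≡ 5 (mod 7); counting from Monday = 0 gives Saturday.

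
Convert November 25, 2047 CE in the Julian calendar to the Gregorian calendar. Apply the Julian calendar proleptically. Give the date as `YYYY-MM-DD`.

At this point the Julian calendar is 13 days behind the Gregorian.
25 November 2047 Julian + 13 days → 8 December 2047 Gregorian.

2047-12-08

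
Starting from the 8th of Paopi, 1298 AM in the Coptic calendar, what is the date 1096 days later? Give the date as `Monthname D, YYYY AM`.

Paopi 8, 1301 AM

JDN of the 8th of Paopi, 1298 AM = 2298796.
2298796 + 1096 = 2299892.
JDN 2299892 in the Coptic calendar is Paopi 8, 1301 AM.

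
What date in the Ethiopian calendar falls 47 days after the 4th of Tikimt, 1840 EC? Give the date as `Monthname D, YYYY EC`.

Counting 47 days forward from JDN 2395949 reaches JDN 2395996, which is Hidar 21, 1840 EC.

Hidar 21, 1840 EC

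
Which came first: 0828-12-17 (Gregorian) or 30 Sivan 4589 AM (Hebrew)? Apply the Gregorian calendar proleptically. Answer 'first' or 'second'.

First date → JDN 2023832; second date → JDN 2024006.
JDN 2023832 < JDN 2024006, so the first date is earlier.

first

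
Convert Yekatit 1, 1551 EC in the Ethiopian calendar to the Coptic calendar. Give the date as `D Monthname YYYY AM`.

1 Meshir 1275 AM

The source date corresponds to 5 February 1559 in the proleptic Gregorian calendar (JDN 2290508).
That day falls on 1 Meshir 1275 AM in the Coptic calendar.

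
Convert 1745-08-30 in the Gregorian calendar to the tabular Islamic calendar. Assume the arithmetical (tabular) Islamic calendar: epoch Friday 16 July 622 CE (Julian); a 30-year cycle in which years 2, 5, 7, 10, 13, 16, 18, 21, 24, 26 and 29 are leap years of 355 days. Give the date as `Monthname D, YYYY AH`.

Both dates share Julian Day Number 2358650; in the tabular Islamic calendar that is 2 Sha'ban 1158 AH.

Sha'ban 2, 1158 AH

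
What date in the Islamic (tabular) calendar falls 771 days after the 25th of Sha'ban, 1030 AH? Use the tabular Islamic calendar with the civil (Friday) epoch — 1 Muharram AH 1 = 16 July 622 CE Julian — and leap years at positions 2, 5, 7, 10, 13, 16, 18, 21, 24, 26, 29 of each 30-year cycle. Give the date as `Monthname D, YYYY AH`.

The starting date is JDN 2313314; 2313314 + 771 = 2314085.
JDN 2314085 corresponds to Shawwal 28, 1032 AH.

Shawwal 28, 1032 AH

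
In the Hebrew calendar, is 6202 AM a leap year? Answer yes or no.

Hebrew year 6202 is year 8 of its 19-year Metonic cycle; leap years are at positions 3, 6, 8, 11, 14, 17, 19, so it is a leap year (13 months).

yes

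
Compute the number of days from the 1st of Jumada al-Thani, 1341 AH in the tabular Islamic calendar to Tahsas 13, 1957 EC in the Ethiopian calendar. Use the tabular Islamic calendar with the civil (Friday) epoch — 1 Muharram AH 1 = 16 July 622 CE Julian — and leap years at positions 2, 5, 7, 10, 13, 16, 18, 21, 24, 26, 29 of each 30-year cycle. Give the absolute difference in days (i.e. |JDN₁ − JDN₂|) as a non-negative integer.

15313

JDN of the first date = 2423439.
JDN of the second date = 2438752.
|2438752 − 2423439| = 15313.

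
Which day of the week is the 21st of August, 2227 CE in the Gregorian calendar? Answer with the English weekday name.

Tuesday

Since JDN mod 7 = 1 (0 = Monday), the day is Tuesday.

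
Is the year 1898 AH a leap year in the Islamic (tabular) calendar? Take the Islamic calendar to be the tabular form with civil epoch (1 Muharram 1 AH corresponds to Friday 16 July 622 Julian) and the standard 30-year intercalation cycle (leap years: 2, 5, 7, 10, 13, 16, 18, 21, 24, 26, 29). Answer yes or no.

no

Year 1898 AH is year 8 of its 30-year cycle; leap positions are 2, 5, 7, 10, 13, 16, 18, 21, 24, 26, 29, so it is a common year (354 days).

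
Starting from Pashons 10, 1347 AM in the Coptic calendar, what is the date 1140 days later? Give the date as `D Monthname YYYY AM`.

24 Paoni 1350 AM

The starting date is JDN 2316905; 2316905 + 1140 = 2318045.
JDN 2318045 corresponds to 24 Paoni 1350 AM.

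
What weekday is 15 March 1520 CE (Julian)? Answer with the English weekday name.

This is JDN 2276312 (25 March 1520 Gregorian).
JDN 2276312 mod 7 = 3, and JDN 0 was a Monday, so this is a Thursday.

Thursday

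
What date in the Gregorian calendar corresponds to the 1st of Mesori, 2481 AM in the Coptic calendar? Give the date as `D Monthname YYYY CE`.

Julian Day Number of the source date = 2731180.
Converting JDN 2731180 to the Gregorian calendar gives 13 August 2765 CE.

13 August 2765 CE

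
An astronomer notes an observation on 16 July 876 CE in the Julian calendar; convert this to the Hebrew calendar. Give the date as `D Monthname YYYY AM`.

Both dates share Julian Day Number 2041214; in the Hebrew calendar that is 21 Tammuz 4636 AM.

21 Tammuz 4636 AM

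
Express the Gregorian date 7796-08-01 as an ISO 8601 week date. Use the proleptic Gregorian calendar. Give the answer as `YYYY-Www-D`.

7796-W31-1

The weekday is Monday (ISO weekday 1).
That Monday belongs to ISO week 31 of ISO year 7796.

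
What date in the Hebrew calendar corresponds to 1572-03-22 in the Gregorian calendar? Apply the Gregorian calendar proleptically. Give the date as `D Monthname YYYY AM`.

27 Adar 5332 AM

Both dates share Julian Day Number 2295302; in the Hebrew calendar that is 27 Adar 5332 AM.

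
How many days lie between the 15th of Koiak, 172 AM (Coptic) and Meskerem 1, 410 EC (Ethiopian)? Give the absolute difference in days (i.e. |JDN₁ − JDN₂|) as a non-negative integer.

13984

First date → JDN 1887592; second date → JDN 1873608.
The interval is |1887592 − 1873608| = 13984 days.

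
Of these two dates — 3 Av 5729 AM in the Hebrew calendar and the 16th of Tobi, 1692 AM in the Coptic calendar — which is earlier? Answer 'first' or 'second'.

The two dates have Julian Day Numbers 2440421 and 2442803 respectively.
Since 2440421 < 2442803, the first date comes first.

first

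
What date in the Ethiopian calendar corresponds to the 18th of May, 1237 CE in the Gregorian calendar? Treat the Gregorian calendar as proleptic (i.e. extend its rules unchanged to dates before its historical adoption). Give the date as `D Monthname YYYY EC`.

16 Ginbot 1229 EC

Both dates share Julian Day Number 2173003; in the Ethiopian calendar that is 16 Ginbot 1229 EC.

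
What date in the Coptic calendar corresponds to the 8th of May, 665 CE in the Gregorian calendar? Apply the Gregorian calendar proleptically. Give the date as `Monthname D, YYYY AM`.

Both dates share Julian Day Number 1964074; in the Coptic calendar that is 10 Pashons 381 AM.

Pashons 10, 381 AM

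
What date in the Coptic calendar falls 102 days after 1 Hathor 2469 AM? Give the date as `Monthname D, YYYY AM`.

JDN of 1 Hathor 2469 AM = 2726527.
2726527 + 102 = 2726629.
JDN 2726629 in the Coptic calendar is Meshir 13, 2469 AM.

Meshir 13, 2469 AM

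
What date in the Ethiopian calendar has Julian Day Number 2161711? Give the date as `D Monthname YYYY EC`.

17 Sene 1198 EC

The proleptic Gregorian equivalent of JDN 2161711 is 18 June 1206.
In the Ethiopian calendar that day is 17 Sene 1198 EC.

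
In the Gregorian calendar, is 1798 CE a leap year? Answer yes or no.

1798 is not divisible by 4, so it is a common year.

no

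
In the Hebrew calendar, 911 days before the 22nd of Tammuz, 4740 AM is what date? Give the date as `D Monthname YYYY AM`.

JDN of the 22nd of Tammuz, 4740 AM = 2079192.
2079192 − 911 = 2078281.
JDN 2078281 in the Hebrew calendar is 27 Tevet 4738 AM.

27 Tevet 4738 AM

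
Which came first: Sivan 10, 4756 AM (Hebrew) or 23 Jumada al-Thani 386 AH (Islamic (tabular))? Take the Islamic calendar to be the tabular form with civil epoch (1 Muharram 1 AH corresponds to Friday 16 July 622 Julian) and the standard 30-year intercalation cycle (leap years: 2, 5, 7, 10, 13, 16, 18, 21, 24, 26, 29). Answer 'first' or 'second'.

first

First date → JDN 2084998; second date → JDN 2085041.
JDN 2084998 < JDN 2085041, so the first date is earlier.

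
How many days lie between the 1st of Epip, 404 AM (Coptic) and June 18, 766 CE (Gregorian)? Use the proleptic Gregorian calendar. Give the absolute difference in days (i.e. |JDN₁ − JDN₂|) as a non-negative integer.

First date → JDN 1972526; second date → JDN 2001004.
The interval is |1972526 − 2001004| = 28478 days.

28478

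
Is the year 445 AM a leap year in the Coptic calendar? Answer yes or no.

445 mod 4 = 1; in the Coptic calendar a year is leap when year mod 4 = 3, so it is a common year.

no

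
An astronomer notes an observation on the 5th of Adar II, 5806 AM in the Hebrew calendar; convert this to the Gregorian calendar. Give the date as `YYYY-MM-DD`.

2046-03-13

Julian Day Number of the source date = 2468418.
Converting JDN 2468418 to the Gregorian calendar gives 13 March 2046 CE.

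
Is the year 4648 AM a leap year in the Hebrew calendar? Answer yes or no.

Hebrew year 4648 is year 12 of its 19-year Metonic cycle; leap years are at positions 3, 6, 8, 11, 14, 17, 19, so it is a common year (12 months).

no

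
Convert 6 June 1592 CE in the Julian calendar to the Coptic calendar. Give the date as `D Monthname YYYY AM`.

The source date corresponds to 16 June 1592 in the Gregorian calendar (JDN 2302693).
That day falls on 12 Paoni 1308 AM in the Coptic calendar.

12 Paoni 1308 AM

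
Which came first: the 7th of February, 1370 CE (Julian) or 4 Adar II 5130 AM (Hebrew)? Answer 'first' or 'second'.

Converting both to JDN: 2221488 vs 2221511; the smaller is the first.

first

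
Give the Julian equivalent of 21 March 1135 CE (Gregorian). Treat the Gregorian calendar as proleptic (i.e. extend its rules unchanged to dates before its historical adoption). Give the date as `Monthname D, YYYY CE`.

At this point the Julian calendar is 7 days behind the Gregorian.
21 March 1135 Gregorian − 7 days → 14 March 1135 Julian.

March 14, 1135 CE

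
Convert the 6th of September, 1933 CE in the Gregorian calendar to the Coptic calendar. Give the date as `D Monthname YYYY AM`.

1 Pi Kogi Enavot 1649 AM

Both dates share Julian Day Number 2427322; in the Coptic calendar that is 1 Pi Kogi Enavot 1649 AM.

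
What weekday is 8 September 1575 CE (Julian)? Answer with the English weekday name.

Thursday

In the proleptic Gregorian calendar this is 18 September 1575 (JDN 2296577).
2296577 ≡ 3 (mod 7); counting from Monday = 0 gives Thursday.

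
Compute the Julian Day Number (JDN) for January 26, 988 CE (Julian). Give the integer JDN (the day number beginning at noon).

2081950

In the proleptic Gregorian calendar the same day is 31 January 988.
JDN 2299161 is 15 October 1582 CE (Gregorian); the target day is −217211 days from there, so JDN = 2081950.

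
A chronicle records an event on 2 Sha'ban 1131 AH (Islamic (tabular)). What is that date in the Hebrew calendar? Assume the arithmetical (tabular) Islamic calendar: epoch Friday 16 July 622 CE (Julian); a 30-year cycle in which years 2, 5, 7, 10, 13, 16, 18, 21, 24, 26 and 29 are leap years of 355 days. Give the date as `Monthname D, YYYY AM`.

Both dates share Julian Day Number 2349082; in the Hebrew calendar that is 3 Tammuz 5479 AM.

Tammuz 3, 5479 AM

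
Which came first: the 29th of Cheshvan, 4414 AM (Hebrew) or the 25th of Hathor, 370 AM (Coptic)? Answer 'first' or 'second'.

First date → JDN 1959865; second date → JDN 1959891.
JDN 1959865 < JDN 1959891, so the first date is earlier.

first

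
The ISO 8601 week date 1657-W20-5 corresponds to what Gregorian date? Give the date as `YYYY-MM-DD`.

1657-05-18

ISO week 1 of 1657 is the week containing the first Thursday of 1657.
Week 20, day 5 (Friday) lands on 1657-05-18.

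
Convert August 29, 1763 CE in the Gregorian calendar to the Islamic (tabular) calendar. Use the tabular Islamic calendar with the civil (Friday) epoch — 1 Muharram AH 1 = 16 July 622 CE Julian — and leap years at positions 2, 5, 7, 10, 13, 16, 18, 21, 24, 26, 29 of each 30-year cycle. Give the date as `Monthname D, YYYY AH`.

Safar 19, 1177 AH

Both dates share Julian Day Number 2365223; in the tabular Islamic calendar that is 19 Safar 1177 AH.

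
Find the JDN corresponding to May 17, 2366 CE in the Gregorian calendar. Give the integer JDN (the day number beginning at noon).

JDN 2299161 is 15 October 1582 CE (Gregorian); the target day is +286199 days from there, so JDN = 2585360.

2585360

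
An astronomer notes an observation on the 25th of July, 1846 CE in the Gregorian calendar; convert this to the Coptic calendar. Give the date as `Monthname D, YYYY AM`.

Both dates share Julian Day Number 2395503; in the Coptic calendar that is 19 Epip 1562 AM.

Epip 19, 1562 AM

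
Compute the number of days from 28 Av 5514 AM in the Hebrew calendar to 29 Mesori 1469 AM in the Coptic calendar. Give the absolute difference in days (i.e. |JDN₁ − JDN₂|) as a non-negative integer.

JDN of the first date = 2361923.
JDN of the second date = 2361575.
|2361575 − 2361923| = 348.

348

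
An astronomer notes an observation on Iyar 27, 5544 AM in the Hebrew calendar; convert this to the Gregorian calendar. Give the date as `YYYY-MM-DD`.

Julian Day Number of the source date = 2372791.
Converting JDN 2372791 to the Gregorian calendar gives 18 May 1784 CE.

1784-05-18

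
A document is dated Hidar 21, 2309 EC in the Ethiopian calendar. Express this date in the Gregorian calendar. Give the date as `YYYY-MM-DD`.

Both dates share Julian Day Number 2567298; in the Gregorian calendar that is 3 December 2316 CE.

2316-12-03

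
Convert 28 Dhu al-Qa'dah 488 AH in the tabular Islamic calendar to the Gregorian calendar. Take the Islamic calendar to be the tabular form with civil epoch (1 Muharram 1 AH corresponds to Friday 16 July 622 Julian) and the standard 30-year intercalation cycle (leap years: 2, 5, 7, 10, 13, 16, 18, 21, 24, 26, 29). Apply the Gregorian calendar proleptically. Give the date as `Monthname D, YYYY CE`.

December 5, 1095 CE

Julian Day Number of the source date = 2121339.
Converting JDN 2121339 to the Gregorian calendar gives 5 December 1095 CE.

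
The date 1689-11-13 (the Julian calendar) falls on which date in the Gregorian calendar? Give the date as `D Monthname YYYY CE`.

23 November 1689 CE

At this point the Julian calendar is 10 days behind the Gregorian.
13 November 1689 Julian + 10 days → 23 November 1689 Gregorian.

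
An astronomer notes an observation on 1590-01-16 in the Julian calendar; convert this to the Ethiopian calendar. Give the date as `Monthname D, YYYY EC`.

Tir 21, 1582 EC

The source date corresponds to 26 January 1590 in the Gregorian calendar (JDN 2301821).
That day falls on 21 Tir 1582 EC in the Ethiopian calendar.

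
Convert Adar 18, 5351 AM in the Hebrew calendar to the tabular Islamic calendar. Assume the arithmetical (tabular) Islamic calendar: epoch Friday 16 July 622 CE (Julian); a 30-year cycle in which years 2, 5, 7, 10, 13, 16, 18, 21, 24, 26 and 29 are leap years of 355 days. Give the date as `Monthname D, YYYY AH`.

The source date corresponds to 14 March 1591 in the Gregorian calendar (JDN 2302233).
That day falls on 18 Jumada al-Awwal 999 AH in the tabular Islamic calendar.

Jumada al-Awwal 18, 999 AH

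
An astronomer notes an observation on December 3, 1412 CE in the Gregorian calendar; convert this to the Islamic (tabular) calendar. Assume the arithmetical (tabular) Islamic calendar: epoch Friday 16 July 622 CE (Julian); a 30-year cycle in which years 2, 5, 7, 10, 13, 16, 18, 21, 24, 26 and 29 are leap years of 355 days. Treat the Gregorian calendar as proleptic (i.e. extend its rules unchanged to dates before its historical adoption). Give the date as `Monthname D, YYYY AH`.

Sha'ban 19, 815 AH

Both dates share Julian Day Number 2237119; in the tabular Islamic calendar that is 19 Sha'ban 815 AH.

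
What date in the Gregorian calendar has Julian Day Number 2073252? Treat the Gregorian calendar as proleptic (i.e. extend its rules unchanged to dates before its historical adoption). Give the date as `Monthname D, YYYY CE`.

Counting from JDN 2299161 = 15 Oct 1582 gives an offset of -225909 days.

April 8, 964 CE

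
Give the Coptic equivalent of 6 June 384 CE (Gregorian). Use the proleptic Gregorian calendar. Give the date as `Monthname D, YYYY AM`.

Julian Day Number of the source date = 1861470.
Converting JDN 1861470 to the Coptic calendar gives 11 Paoni 100 AM.

Paoni 11, 100 AM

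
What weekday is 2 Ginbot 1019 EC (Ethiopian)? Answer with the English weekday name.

Thursday

Equivalently 3 May 1027 Gregorian, JDN 2096286.
JDN 2096286 mod 7 = 3, and JDN 0 was a Monday, so this is a Thursday.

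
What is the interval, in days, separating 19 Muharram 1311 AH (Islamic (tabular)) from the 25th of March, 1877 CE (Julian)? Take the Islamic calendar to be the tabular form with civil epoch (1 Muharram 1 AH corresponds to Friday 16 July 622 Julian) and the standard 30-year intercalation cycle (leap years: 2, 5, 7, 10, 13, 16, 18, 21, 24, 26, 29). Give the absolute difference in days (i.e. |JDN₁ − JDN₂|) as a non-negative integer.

JDN of the first date = 2412678.
JDN of the second date = 2406716.
|2406716 − 2412678| = 5962.

5962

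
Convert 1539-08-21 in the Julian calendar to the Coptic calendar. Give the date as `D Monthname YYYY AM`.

28 Mesori 1255 AM

Julian Day Number of the source date = 2283410.
Converting JDN 2283410 to the Coptic calendar gives 28 Mesori 1255 AM.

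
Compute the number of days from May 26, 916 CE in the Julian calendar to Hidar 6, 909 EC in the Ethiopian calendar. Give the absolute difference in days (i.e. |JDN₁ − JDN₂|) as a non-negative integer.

First date → JDN 2055773; second date → JDN 2055933.
The interval is |2055773 − 2055933| = 160 days.

160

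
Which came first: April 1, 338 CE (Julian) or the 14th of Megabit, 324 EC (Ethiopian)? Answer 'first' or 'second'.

The two dates have Julian Day Numbers 1844603 and 1842390 respectively.
Since 1842390 < 1844603, the second date comes first.

second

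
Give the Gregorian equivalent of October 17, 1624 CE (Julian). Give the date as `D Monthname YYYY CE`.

27 October 1624 CE

The Julian–Gregorian offset here is 10 days (Julian trailing).
17 October 1624 Julian + 10 days → 27 October 1624 Gregorian.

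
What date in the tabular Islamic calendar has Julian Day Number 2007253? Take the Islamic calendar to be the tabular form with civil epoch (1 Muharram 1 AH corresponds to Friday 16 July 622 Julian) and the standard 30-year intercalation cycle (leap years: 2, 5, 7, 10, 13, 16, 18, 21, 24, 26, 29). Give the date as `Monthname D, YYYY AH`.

Dhu al-Hijjah 19, 166 AH

The proleptic Gregorian equivalent of JDN 2007253 is 28 July 783.
In the tabular Islamic calendar that day is Dhu al-Hijjah 19, 166 AH.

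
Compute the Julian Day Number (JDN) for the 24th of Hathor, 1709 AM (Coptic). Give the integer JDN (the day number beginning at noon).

Equivalently 3 December 1992 (Gregorian).
JDN 2400001 is 17 November 1858 CE (Gregorian), MJD 0; the target day is +48959 days from there, so JDN = 2448960.

2448960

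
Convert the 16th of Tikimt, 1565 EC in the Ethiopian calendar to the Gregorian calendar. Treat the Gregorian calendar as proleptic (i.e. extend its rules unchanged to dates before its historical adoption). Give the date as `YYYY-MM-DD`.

1572-10-23

Both dates share Julian Day Number 2295517; in the Gregorian calendar that is 23 October 1572 CE.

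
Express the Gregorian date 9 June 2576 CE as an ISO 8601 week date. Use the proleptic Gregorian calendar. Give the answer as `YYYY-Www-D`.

2576-W23-7

The weekday is Sunday (ISO weekday 7).
That Sunday belongs to ISO week 23 of ISO year 2576.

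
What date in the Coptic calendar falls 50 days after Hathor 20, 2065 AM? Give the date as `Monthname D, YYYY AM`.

The starting date is JDN 2578985; 2578985 + 50 = 2579035.
JDN 2579035 corresponds to Tobi 10, 2065 AM.

Tobi 10, 2065 AM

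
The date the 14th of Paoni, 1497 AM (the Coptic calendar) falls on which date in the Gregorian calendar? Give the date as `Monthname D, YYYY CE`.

Julian Day Number of the source date = 2371727.
Converting JDN 2371727 to the Gregorian calendar gives 19 June 1781 CE.

June 19, 1781 CE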